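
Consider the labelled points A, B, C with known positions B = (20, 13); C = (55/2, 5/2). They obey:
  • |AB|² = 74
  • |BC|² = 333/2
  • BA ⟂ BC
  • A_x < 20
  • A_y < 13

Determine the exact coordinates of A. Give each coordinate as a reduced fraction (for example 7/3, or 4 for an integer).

1. A_x = 13  [[BA ⟂ BC ⇒ 15/2x-21/2y-27/2=0] ∩ [|A−(20, 13)|²=74]]
2. A_y = 8  [[BA ⟂ BC ⇒ 15/2x-21/2y-27/2=0] ∩ [|A−(20, 13)|²=74]]
   so A = (13, 8)

A = (13, 8)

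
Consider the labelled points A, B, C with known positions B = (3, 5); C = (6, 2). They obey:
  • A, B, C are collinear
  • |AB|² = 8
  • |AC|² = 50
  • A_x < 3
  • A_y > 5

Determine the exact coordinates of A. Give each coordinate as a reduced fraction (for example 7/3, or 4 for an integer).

1. A_x = 1  [[A, B, C are collinear ⇒ 3x+3y-24=0] ∩ [|A−(3, 5)|²=8]]
2. A_y = 7  [[A, B, C are collinear ⇒ 3x+3y-24=0] ∩ [|A−(3, 5)|²=8]]
   so A = (1, 7)

A = (1, 7)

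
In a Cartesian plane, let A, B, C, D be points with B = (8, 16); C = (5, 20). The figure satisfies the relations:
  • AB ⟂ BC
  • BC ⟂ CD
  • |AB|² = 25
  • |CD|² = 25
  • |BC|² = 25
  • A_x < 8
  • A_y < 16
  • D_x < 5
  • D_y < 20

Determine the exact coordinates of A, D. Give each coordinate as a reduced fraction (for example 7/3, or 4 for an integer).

1. A_x = 4  [[AB ⟂ BC ⇒ 3x-4y+40=0] ∩ [|A−(8, 16)|²=25]]
2. A_y = 13  [[AB ⟂ BC ⇒ 3x-4y+40=0] ∩ [|A−(8, 16)|²=25]]
   so A = (4, 13)
3. D_x = 1  [[BC ⟂ CD ⇒ -3x+4y-65=0] ∩ [|D−(5, 20)|²=25]]
4. D_y = 17  [[BC ⟂ CD ⇒ -3x+4y-65=0] ∩ [|D−(5, 20)|²=25]]
   so D = (1, 17)

A = (4, 13)
D = (1, 17)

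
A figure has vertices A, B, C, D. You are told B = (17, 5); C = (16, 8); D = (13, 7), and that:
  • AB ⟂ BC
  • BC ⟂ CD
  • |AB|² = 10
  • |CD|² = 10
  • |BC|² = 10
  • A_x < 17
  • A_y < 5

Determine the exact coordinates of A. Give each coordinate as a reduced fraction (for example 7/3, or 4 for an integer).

A = (14, 4)

1. A_x = 14  [[AB ⟂ BC ⇒ 1x-3y-2=0] ∩ [|A−(17, 5)|²=10]]
2. A_y = 4  [[AB ⟂ BC ⇒ 1x-3y-2=0] ∩ [|A−(17, 5)|²=10]]
   so A = (14, 4)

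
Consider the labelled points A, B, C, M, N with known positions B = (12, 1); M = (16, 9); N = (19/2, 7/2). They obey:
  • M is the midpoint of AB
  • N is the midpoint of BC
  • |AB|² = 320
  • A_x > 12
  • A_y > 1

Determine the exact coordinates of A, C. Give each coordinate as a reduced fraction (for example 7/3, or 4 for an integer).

A = (20, 17)
C = (7, 6)

1. A_x = 20  [A = 2·M−B = 2·(16, 9)−(12, 1)]
2. A_y = 17  [A = 2·M−B = 2·(16, 9)−(12, 1)]
   so A = (20, 17)
3. C_x = 7  [C = 2·N−B = 2·(19/2, 7/2)−(12, 1)]
4. C_y = 6  [C = 2·N−B = 2·(19/2, 7/2)−(12, 1)]
   so C = (7, 6)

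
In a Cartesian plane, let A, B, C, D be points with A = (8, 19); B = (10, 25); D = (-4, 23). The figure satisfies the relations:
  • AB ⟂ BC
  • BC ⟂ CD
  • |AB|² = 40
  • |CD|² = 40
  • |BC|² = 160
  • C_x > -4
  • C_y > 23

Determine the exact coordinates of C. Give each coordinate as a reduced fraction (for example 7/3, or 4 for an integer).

C = (-2, 29)

1. C_x = -2  [[AB ⟂ BC ⇒ 2x+6y-170=0] ∩ [|C−(-4, 23)|²=40]]
2. C_y = 29  [[AB ⟂ BC ⇒ 2x+6y-170=0] ∩ [|C−(-4, 23)|²=40]]
   so C = (-2, 29)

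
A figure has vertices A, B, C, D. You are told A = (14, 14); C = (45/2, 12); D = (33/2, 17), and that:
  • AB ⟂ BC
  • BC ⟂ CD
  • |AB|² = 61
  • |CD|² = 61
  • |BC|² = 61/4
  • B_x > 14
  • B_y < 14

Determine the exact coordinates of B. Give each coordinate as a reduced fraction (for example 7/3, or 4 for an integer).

1. B_x = 20  [[BC ⟂ CD ⇒ 6x-5y-75=0] ∩ [|B−(14, 14)|²=61]]
2. B_y = 9  [[BC ⟂ CD ⇒ 6x-5y-75=0] ∩ [|B−(14, 14)|²=61]]
   so B = (20, 9)

B = (20, 9)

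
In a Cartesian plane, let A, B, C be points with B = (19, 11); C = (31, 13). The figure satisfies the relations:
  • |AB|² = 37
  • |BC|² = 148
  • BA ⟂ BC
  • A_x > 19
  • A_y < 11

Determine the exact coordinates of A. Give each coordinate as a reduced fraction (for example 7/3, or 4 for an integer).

A = (20, 5)

1. A_x = 20  [[BA ⟂ BC ⇒ 12x+2y-250=0] ∩ [|A−(19, 11)|²=37]]
2. A_y = 5  [[BA ⟂ BC ⇒ 12x+2y-250=0] ∩ [|A−(19, 11)|²=37]]
   so A = (20, 5)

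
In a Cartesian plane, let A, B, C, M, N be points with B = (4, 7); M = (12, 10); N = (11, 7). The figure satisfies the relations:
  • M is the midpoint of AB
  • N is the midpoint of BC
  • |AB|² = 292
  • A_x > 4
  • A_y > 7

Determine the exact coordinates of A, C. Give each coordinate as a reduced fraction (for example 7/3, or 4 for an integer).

1. A_x = 20  [A = 2·M−B = 2·(12, 10)−(4, 7)]
2. A_y = 13  [A = 2·M−B = 2·(12, 10)−(4, 7)]
   so A = (20, 13)
3. C_x = 18  [C = 2·N−B = 2·(11, 7)−(4, 7)]
4. C_y = 7  [C = 2·N−B = 2·(11, 7)−(4, 7)]
   so C = (18, 7)

A = (20, 13)
C = (18, 7)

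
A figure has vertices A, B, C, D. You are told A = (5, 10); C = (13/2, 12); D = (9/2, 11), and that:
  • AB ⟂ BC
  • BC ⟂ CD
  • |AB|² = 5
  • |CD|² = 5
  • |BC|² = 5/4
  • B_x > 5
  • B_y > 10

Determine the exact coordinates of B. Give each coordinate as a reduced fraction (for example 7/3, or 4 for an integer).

B = (7, 11)

1. B_x = 7  [[BC ⟂ CD ⇒ 2x+1y-25=0] ∩ [|B−(5, 10)|²=5]]
2. B_y = 11  [[BC ⟂ CD ⇒ 2x+1y-25=0] ∩ [|B−(5, 10)|²=5]]
   so B = (7, 11)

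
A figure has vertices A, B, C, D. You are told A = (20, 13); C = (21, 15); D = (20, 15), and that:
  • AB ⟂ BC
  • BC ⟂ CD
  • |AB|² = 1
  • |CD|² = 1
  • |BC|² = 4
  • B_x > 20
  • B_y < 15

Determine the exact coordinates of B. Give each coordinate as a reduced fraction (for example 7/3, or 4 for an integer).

B = (21, 13)

1. B_x = 21  [[BC ⟂ CD ⇒ 1x-21=0] ∩ [|B−(20, 13)|²=1]]
2. B_y = 13  [[BC ⟂ CD ⇒ 1x-21=0] ∩ [|B−(20, 13)|²=1]]
   so B = (21, 13)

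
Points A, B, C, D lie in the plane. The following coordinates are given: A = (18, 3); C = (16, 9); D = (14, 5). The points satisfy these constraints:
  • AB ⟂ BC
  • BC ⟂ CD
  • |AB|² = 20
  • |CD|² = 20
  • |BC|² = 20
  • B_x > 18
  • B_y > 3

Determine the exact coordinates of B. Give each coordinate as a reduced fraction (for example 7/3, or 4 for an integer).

1. B_x = 20  [[BC ⟂ CD ⇒ 2x+4y-68=0] ∩ [|B−(18, 3)|²=20]]
2. B_y = 7  [[BC ⟂ CD ⇒ 2x+4y-68=0] ∩ [|B−(18, 3)|²=20]]
   so B = (20, 7)

B = (20, 7)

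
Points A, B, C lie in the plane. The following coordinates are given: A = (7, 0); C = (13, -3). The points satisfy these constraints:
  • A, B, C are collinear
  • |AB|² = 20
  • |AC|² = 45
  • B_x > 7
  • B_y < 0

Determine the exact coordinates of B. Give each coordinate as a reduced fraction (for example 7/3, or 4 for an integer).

B = (11, -2)

1. B_x = 11  [[A, B, C are collinear ⇒ -3x-6y+21=0] ∩ [|B−(7, 0)|²=20]]
2. B_y = -2  [[A, B, C are collinear ⇒ -3x-6y+21=0] ∩ [|B−(7, 0)|²=20]]
   so B = (11, -2)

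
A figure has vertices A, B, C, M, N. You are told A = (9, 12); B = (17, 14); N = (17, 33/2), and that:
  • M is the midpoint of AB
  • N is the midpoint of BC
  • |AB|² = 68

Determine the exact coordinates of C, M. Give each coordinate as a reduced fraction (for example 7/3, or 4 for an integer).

1. M_x = 13  [2·M = A+B = (9, 12)+(17, 14)]
2. M_y = 13  [2·M = A+B = (9, 12)+(17, 14)]
   so M = (13, 13)
3. C_x = 17  [C = 2·N−B = 2·(17, 33/2)−(17, 14)]
4. C_y = 19  [C = 2·N−B = 2·(17, 33/2)−(17, 14)]
   so C = (17, 19)

C = (17, 19)
M = (13, 13)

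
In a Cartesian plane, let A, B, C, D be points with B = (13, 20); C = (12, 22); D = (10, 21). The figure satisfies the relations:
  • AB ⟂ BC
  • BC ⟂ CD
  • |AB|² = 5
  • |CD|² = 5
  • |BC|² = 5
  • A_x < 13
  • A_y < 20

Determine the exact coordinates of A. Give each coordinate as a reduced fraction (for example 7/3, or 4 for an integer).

A = (11, 19)

1. A_x = 11  [[AB ⟂ BC ⇒ 1x-2y+27=0] ∩ [|A−(13, 20)|²=5]]
2. A_y = 19  [[AB ⟂ BC ⇒ 1x-2y+27=0] ∩ [|A−(13, 20)|²=5]]
   so A = (11, 19)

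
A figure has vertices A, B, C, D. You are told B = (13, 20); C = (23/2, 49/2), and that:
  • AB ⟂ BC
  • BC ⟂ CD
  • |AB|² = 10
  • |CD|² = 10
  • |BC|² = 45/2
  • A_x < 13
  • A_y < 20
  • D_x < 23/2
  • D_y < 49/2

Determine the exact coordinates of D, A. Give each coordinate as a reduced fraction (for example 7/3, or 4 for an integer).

1. D_x = 17/2  [[BC ⟂ CD ⇒ -3/2x+9/2y-93=0] ∩ [|D−(23/2, 49/2)|²=10]]
2. D_y = 47/2  [[BC ⟂ CD ⇒ -3/2x+9/2y-93=0] ∩ [|D−(23/2, 49/2)|²=10]]
   so D = (17/2, 47/2)
3. A_x = 10  [[AB ⟂ BC ⇒ 3/2x-9/2y+141/2=0] ∩ [|A−(13, 20)|²=10]]
4. A_y = 19  [[AB ⟂ BC ⇒ 3/2x-9/2y+141/2=0] ∩ [|A−(13, 20)|²=10]]
   so A = (10, 19)

D = (17/2, 47/2)
A = (10, 19)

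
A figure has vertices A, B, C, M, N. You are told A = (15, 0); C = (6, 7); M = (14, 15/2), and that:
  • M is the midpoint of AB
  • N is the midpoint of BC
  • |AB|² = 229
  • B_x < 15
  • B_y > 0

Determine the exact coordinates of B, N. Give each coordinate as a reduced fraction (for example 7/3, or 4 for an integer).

B = (13, 15)
N = (19/2, 11)

1. B_x = 13  [B = 2·M−A = 2·(14, 15/2)−(15, 0)]
2. B_y = 15  [B = 2·M−A = 2·(14, 15/2)−(15, 0)]
   so B = (13, 15)
3. N_x = 19/2  [2·N = B+C = (13, 15)+(6, 7)]
4. N_y = 11  [2·N = B+C = (13, 15)+(6, 7)]
   so N = (19/2, 11)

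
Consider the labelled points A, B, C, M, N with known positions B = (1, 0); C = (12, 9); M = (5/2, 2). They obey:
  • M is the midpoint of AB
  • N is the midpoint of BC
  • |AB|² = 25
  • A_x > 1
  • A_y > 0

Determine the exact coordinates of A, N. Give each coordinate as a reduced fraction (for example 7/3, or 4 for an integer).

1. A_x = 4  [A = 2·M−B = 2·(5/2, 2)−(1, 0)]
2. A_y = 4  [A = 2·M−B = 2·(5/2, 2)−(1, 0)]
   so A = (4, 4)
3. N_x = 13/2  [2·N = B+C = (1, 0)+(12, 9)]
4. N_y = 9/2  [2·N = B+C = (1, 0)+(12, 9)]
   so N = (13/2, 9/2)

A = (4, 4)
N = (13/2, 9/2)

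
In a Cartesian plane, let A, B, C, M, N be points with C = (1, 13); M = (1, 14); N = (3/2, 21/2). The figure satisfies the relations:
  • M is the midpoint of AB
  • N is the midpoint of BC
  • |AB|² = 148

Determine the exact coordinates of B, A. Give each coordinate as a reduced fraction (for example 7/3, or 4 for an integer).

1. B_x = 2  [B = 2·N−C = 2·(3/2, 21/2)−(1, 13)]
2. B_y = 8  [B = 2·N−C = 2·(3/2, 21/2)−(1, 13)]
   so B = (2, 8)
3. A_x = 0  [A = 2·M−B = 2·(1, 14)−(2, 8)]
4. A_y = 20  [A = 2·M−B = 2·(1, 14)−(2, 8)]
   so A = (0, 20)

B = (2, 8)
A = (0, 20)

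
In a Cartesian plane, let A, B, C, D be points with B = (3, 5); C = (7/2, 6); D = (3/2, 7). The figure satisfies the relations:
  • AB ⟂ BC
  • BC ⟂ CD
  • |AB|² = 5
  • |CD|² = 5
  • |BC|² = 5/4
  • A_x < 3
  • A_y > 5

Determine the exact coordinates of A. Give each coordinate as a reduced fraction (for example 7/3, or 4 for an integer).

1. A_x = 1  [[AB ⟂ BC ⇒ -1/2x-1y+13/2=0] ∩ [|A−(3, 5)|²=5]]
2. A_y = 6  [[AB ⟂ BC ⇒ -1/2x-1y+13/2=0] ∩ [|A−(3, 5)|²=5]]
   so A = (1, 6)

A = (1, 6)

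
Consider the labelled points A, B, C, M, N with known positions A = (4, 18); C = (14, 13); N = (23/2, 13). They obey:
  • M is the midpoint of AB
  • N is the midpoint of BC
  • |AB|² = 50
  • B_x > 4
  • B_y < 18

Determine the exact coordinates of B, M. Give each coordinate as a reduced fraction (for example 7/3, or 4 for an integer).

B = (9, 13)
M = (13/2, 31/2)

1. B_x = 9  [B = 2·N−C = 2·(23/2, 13)−(14, 13)]
2. B_y = 13  [B = 2·N−C = 2·(23/2, 13)−(14, 13)]
   so B = (9, 13)
3. M_x = 13/2  [2·M = A+B = (4, 18)+(9, 13)]
4. M_y = 31/2  [2·M = A+B = (4, 18)+(9, 13)]
   so M = (13/2, 31/2)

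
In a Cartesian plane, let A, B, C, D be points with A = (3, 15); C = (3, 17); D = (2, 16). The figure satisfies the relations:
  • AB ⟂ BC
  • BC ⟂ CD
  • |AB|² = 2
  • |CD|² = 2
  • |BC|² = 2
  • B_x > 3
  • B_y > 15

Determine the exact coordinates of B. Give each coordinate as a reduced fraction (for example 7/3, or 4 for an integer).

1. B_x = 4  [[BC ⟂ CD ⇒ 1x+1y-20=0] ∩ [|B−(3, 15)|²=2]]
2. B_y = 16  [[BC ⟂ CD ⇒ 1x+1y-20=0] ∩ [|B−(3, 15)|²=2]]
   so B = (4, 16)

B = (4, 16)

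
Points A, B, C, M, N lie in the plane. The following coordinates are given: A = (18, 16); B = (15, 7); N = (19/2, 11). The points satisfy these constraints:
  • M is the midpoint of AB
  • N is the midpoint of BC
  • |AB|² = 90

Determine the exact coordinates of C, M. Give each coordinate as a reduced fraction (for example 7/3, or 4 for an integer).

C = (4, 15)
M = (33/2, 23/2)

1. M_x = 33/2  [2·M = A+B = (18, 16)+(15, 7)]
2. M_y = 23/2  [2·M = A+B = (18, 16)+(15, 7)]
   so M = (33/2, 23/2)
3. C_x = 4  [C = 2·N−B = 2·(19/2, 11)−(15, 7)]
4. C_y = 15  [C = 2·N−B = 2·(19/2, 11)−(15, 7)]
   so C = (4, 15)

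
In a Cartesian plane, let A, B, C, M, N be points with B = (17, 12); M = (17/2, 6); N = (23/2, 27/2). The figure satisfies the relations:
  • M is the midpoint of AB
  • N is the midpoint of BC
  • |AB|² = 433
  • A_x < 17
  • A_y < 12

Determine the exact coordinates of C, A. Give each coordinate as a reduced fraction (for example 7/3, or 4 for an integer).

C = (6, 15)
A = (0, 0)

1. A_x = 0  [A = 2·M−B = 2·(17/2, 6)−(17, 12)]
2. A_y = 0  [A = 2·M−B = 2·(17/2, 6)−(17, 12)]
   so A = (0, 0)
3. C_x = 6  [C = 2·N−B = 2·(23/2, 27/2)−(17, 12)]
4. C_y = 15  [C = 2·N−B = 2·(23/2, 27/2)−(17, 12)]
   so C = (6, 15)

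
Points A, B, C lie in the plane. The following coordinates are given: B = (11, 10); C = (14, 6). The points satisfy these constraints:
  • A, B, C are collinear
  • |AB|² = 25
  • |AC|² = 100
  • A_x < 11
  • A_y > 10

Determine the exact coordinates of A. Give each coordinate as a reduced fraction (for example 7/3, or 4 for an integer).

A = (8, 14)

1. A_x = 8  [[A, B, C are collinear ⇒ 4x+3y-74=0] ∩ [|A−(11, 10)|²=25]]
2. A_y = 14  [[A, B, C are collinear ⇒ 4x+3y-74=0] ∩ [|A−(11, 10)|²=25]]
   so A = (8, 14)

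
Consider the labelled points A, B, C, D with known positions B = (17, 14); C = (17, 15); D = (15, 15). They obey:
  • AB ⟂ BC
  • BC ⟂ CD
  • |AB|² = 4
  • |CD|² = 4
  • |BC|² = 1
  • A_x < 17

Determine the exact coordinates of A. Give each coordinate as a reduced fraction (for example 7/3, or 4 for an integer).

1. A_x = 15  [[AB ⟂ BC ⇒ -1y+14=0] ∩ [|A−(17, 14)|²=4]]
2. A_y = 14  [[AB ⟂ BC ⇒ -1y+14=0] ∩ [|A−(17, 14)|²=4]]
   so A = (15, 14)

A = (15, 14)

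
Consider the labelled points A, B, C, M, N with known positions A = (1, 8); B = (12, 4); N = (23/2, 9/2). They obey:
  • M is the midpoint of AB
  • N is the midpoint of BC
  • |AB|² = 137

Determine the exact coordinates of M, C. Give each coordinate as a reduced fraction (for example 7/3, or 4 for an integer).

M = (13/2, 6)
C = (11, 5)

1. M_x = 13/2  [2·M = A+B = (1, 8)+(12, 4)]
2. M_y = 6  [2·M = A+B = (1, 8)+(12, 4)]
   so M = (13/2, 6)
3. C_x = 11  [C = 2·N−B = 2·(23/2, 9/2)−(12, 4)]
4. C_y = 5  [C = 2·N−B = 2·(23/2, 9/2)−(12, 4)]
   so C = (11, 5)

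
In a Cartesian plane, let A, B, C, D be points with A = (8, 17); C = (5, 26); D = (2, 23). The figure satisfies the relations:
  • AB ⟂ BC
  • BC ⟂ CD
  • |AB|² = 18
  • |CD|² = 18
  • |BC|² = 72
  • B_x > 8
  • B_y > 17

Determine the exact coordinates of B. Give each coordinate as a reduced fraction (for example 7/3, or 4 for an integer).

B = (11, 20)

1. B_x = 11  [[BC ⟂ CD ⇒ 3x+3y-93=0] ∩ [|B−(8, 17)|²=18]]
2. B_y = 20  [[BC ⟂ CD ⇒ 3x+3y-93=0] ∩ [|B−(8, 17)|²=18]]
   so B = (11, 20)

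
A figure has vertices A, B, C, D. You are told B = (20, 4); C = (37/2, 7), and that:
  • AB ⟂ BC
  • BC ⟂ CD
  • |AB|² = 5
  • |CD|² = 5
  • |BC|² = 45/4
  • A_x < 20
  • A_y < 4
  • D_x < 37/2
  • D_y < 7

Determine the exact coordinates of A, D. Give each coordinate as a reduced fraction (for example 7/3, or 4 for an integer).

A = (18, 3)
D = (33/2, 6)

1. A_x = 18  [[AB ⟂ BC ⇒ 3/2x-3y-18=0] ∩ [|A−(20, 4)|²=5]]
2. A_y = 3  [[AB ⟂ BC ⇒ 3/2x-3y-18=0] ∩ [|A−(20, 4)|²=5]]
   so A = (18, 3)
3. D_x = 33/2  [[BC ⟂ CD ⇒ -3/2x+3y+27/4=0] ∩ [|D−(37/2, 7)|²=5]]
4. D_y = 6  [[BC ⟂ CD ⇒ -3/2x+3y+27/4=0] ∩ [|D−(37/2, 7)|²=5]]
   so D = (33/2, 6)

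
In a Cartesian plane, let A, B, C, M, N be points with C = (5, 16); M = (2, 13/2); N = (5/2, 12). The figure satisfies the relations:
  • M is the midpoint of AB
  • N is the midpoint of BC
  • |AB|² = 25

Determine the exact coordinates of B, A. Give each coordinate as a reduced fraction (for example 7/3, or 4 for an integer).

B = (0, 8)
A = (4, 5)

1. B_x = 0  [B = 2·N−C = 2·(5/2, 12)−(5, 16)]
2. B_y = 8  [B = 2·N−C = 2·(5/2, 12)−(5, 16)]
   so B = (0, 8)
3. A_x = 4  [A = 2·M−B = 2·(2, 13/2)−(0, 8)]
4. A_y = 5  [A = 2·M−B = 2·(2, 13/2)−(0, 8)]
   so A = (4, 5)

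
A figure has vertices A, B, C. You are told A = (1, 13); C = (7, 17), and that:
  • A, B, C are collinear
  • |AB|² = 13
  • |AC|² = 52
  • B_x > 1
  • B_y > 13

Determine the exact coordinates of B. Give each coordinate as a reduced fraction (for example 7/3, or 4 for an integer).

B = (4, 15)

1. B_x = 4  [[A, B, C are collinear ⇒ 4x-6y+74=0] ∩ [|B−(1, 13)|²=13]]
2. B_y = 15  [[A, B, C are collinear ⇒ 4x-6y+74=0] ∩ [|B−(1, 13)|²=13]]
   so B = (4, 15)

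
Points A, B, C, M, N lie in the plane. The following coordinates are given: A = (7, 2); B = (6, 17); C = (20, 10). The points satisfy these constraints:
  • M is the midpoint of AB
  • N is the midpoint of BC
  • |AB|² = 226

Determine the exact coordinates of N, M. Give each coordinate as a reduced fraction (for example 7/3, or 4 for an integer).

N = (13, 27/2)
M = (13/2, 19/2)

1. M_x = 13/2  [2·M = A+B = (7, 2)+(6, 17)]
2. M_y = 19/2  [2·M = A+B = (7, 2)+(6, 17)]
   so M = (13/2, 19/2)
3. N_x = 13  [2·N = B+C = (6, 17)+(20, 10)]
4. N_y = 27/2  [2·N = B+C = (6, 17)+(20, 10)]
   so N = (13, 27/2)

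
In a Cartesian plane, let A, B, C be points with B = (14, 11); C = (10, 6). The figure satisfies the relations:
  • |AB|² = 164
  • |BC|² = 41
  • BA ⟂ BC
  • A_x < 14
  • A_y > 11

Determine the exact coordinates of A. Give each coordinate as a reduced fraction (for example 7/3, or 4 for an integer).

1. A_x = 4  [[BA ⟂ BC ⇒ -4x-5y+111=0] ∩ [|A−(14, 11)|²=164]]
2. A_y = 19  [[BA ⟂ BC ⇒ -4x-5y+111=0] ∩ [|A−(14, 11)|²=164]]
   so A = (4, 19)

A = (4, 19)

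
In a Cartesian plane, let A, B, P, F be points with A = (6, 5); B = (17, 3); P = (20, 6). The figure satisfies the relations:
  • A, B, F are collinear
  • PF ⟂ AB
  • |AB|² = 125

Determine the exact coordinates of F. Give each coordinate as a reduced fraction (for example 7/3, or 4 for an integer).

F = (2422/125, 321/125)

1. F_x = 2422/125  [[A, B, F are collinear ⇒ 2x+11y-67=0] ∩ [PF ⟂ AB ⇒ 11x-2y-208=0]]
2. F_y = 321/125  [[A, B, F are collinear ⇒ 2x+11y-67=0] ∩ [PF ⟂ AB ⇒ 11x-2y-208=0]]
   so F = (2422/125, 321/125)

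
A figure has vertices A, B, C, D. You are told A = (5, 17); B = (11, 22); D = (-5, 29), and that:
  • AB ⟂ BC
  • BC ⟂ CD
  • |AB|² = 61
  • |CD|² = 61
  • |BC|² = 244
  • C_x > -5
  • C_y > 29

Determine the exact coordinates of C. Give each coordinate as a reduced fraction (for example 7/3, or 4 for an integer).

1. C_x = 1  [[AB ⟂ BC ⇒ 6x+5y-176=0] ∩ [|C−(-5, 29)|²=61]]
2. C_y = 34  [[AB ⟂ BC ⇒ 6x+5y-176=0] ∩ [|C−(-5, 29)|²=61]]
   so C = (1, 34)

C = (1, 34)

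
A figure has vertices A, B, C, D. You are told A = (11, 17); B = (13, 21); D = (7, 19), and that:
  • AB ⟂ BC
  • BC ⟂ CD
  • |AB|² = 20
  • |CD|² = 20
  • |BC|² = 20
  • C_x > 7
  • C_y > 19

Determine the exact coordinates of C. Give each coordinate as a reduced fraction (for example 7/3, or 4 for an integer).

C = (9, 23)

1. C_x = 9  [[AB ⟂ BC ⇒ 2x+4y-110=0] ∩ [|C−(7, 19)|²=20]]
2. C_y = 23  [[AB ⟂ BC ⇒ 2x+4y-110=0] ∩ [|C−(7, 19)|²=20]]
   so C = (9, 23)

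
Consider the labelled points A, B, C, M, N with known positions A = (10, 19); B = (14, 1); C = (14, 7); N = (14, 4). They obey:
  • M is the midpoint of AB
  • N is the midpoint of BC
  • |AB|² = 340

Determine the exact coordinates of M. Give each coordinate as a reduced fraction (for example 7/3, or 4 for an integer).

M = (12, 10)

1. M_x = 12  [2·M = A+B = (10, 19)+(14, 1)]
2. M_y = 10  [2·M = A+B = (10, 19)+(14, 1)]
   so M = (12, 10)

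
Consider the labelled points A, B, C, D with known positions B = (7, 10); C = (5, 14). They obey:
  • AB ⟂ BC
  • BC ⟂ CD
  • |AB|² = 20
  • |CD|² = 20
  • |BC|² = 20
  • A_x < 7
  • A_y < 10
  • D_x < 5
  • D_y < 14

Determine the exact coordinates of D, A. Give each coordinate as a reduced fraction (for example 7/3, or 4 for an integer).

D = (1, 12)
A = (3, 8)

1. D_x = 1  [[BC ⟂ CD ⇒ -2x+4y-46=0] ∩ [|D−(5, 14)|²=20]]
2. D_y = 12  [[BC ⟂ CD ⇒ -2x+4y-46=0] ∩ [|D−(5, 14)|²=20]]
   so D = (1, 12)
3. A_x = 3  [[AB ⟂ BC ⇒ 2x-4y+26=0] ∩ [|A−(7, 10)|²=20]]
4. A_y = 8  [[AB ⟂ BC ⇒ 2x-4y+26=0] ∩ [|A−(7, 10)|²=20]]
   so A = (3, 8)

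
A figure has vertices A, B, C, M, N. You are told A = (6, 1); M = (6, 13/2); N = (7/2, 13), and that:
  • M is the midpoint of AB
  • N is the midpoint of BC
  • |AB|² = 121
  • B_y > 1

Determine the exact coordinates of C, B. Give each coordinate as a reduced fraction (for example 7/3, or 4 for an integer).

C = (1, 14)
B = (6, 12)

1. B_x = 6  [B = 2·M−A = 2·(6, 13/2)−(6, 1)]
2. B_y = 12  [B = 2·M−A = 2·(6, 13/2)−(6, 1)]
   so B = (6, 12)
3. C_x = 1  [C = 2·N−B = 2·(7/2, 13)−(6, 12)]
4. C_y = 14  [C = 2·N−B = 2·(7/2, 13)−(6, 12)]
   so C = (1, 14)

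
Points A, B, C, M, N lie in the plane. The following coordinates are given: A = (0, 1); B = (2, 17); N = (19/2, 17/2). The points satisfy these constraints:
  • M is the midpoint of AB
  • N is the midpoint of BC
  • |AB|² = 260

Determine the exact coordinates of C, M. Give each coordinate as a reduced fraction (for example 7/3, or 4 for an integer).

1. M_x = 1  [2·M = A+B = (0, 1)+(2, 17)]
2. M_y = 9  [2·M = A+B = (0, 1)+(2, 17)]
   so M = (1, 9)
3. C_x = 17  [C = 2·N−B = 2·(19/2, 17/2)−(2, 17)]
4. C_y = 0  [C = 2·N−B = 2·(19/2, 17/2)−(2, 17)]
   so C = (17, 0)

C = (17, 0)
M = (1, 9)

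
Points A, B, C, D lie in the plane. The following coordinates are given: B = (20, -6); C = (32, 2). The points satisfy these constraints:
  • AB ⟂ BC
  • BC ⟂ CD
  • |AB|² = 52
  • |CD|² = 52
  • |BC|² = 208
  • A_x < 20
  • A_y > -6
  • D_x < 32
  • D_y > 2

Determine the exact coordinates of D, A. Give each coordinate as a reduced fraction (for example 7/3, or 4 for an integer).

1. D_x = 28  [[BC ⟂ CD ⇒ 12x+8y-400=0] ∩ [|D−(32, 2)|²=52]]
2. D_y = 8  [[BC ⟂ CD ⇒ 12x+8y-400=0] ∩ [|D−(32, 2)|²=52]]
   so D = (28, 8)
3. A_x = 16  [[AB ⟂ BC ⇒ -12x-8y+192=0] ∩ [|A−(20, -6)|²=52]]
4. A_y = 0  [[AB ⟂ BC ⇒ -12x-8y+192=0] ∩ [|A−(20, -6)|²=52]]
   so A = (16, 0)

D = (28, 8)
A = (16, 0)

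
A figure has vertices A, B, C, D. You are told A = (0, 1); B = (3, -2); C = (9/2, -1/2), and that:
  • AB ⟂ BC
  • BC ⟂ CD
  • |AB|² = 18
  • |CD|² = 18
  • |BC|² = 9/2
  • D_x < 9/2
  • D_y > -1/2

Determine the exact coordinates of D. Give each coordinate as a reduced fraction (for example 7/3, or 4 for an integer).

1. D_x = 3/2  [[BC ⟂ CD ⇒ 3/2x+3/2y-6=0] ∩ [|D−(9/2, -1/2)|²=18]]
2. D_y = 5/2  [[BC ⟂ CD ⇒ 3/2x+3/2y-6=0] ∩ [|D−(9/2, -1/2)|²=18]]
   so D = (3/2, 5/2)

D = (3/2, 5/2)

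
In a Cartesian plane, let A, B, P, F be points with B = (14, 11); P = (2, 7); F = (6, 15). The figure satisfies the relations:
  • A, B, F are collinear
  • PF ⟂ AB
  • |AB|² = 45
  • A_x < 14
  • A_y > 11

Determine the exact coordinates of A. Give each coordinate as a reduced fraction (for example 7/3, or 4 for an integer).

1. A_x = 8  [[A, B, F are collinear ⇒ -4x-8y+144=0] ∩ [|A−(14, 11)|²=45]]
2. A_y = 14  [[A, B, F are collinear ⇒ -4x-8y+144=0] ∩ [|A−(14, 11)|²=45]]
   so A = (8, 14)

A = (8, 14)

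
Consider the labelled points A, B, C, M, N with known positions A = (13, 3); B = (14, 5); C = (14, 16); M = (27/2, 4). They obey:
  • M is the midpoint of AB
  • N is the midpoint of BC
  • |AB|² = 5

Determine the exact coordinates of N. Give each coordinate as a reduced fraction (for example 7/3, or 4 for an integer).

1. N_x = 14  [2·N = B+C = (14, 5)+(14, 16)]
2. N_y = 21/2  [2·N = B+C = (14, 5)+(14, 16)]
   so N = (14, 21/2)

N = (14, 21/2)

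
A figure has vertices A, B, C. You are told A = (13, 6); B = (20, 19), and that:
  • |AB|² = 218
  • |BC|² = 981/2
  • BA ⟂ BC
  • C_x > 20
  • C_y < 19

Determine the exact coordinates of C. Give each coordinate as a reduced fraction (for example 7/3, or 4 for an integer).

C = (79/2, 17/2)

1. C_x = 79/2  [[BA ⟂ BC ⇒ -7x-13y+387=0] ∩ [|C−(20, 19)|²=981/2]]
2. C_y = 17/2  [[BA ⟂ BC ⇒ -7x-13y+387=0] ∩ [|C−(20, 19)|²=981/2]]
   so C = (79/2, 17/2)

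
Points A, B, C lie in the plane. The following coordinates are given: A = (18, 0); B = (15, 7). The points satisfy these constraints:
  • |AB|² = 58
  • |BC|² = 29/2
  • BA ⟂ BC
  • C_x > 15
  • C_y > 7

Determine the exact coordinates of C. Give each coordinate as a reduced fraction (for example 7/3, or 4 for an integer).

C = (37/2, 17/2)

1. C_x = 37/2  [[BA ⟂ BC ⇒ 3x-7y+4=0] ∩ [|C−(15, 7)|²=29/2]]
2. C_y = 17/2  [[BA ⟂ BC ⇒ 3x-7y+4=0] ∩ [|C−(15, 7)|²=29/2]]
   so C = (37/2, 17/2)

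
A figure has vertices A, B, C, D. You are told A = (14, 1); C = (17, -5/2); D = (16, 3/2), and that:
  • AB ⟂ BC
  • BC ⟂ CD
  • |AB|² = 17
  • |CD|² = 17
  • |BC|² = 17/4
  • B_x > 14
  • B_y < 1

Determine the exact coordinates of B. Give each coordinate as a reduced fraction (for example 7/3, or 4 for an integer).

1. B_x = 15  [[BC ⟂ CD ⇒ 1x-4y-27=0] ∩ [|B−(14, 1)|²=17]]
2. B_y = -3  [[BC ⟂ CD ⇒ 1x-4y-27=0] ∩ [|B−(14, 1)|²=17]]
   so B = (15, -3)

B = (15, -3)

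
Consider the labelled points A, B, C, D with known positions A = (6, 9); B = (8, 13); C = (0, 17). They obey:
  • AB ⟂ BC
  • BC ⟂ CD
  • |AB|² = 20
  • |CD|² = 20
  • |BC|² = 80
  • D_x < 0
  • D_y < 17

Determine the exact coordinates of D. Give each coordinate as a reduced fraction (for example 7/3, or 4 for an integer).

D = (-2, 13)

1. D_x = -2  [[BC ⟂ CD ⇒ -8x+4y-68=0] ∩ [|D−(0, 17)|²=20]]
2. D_y = 13  [[BC ⟂ CD ⇒ -8x+4y-68=0] ∩ [|D−(0, 17)|²=20]]
   so D = (-2, 13)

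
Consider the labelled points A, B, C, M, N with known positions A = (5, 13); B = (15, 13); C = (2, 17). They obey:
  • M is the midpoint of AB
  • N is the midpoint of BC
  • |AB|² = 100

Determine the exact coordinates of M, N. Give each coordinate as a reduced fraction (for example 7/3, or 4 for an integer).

M = (10, 13)
N = (17/2, 15)

1. M_x = 10  [2·M = A+B = (5, 13)+(15, 13)]
2. M_y = 13  [2·M = A+B = (5, 13)+(15, 13)]
   so M = (10, 13)
3. N_x = 17/2  [2·N = B+C = (15, 13)+(2, 17)]
4. N_y = 15  [2·N = B+C = (15, 13)+(2, 17)]
   so N = (17/2, 15)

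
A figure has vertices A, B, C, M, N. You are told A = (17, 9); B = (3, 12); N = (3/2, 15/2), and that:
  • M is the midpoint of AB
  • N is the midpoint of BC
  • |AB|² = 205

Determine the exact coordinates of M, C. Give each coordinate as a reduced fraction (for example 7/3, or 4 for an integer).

M = (10, 21/2)
C = (0, 3)

1. M_x = 10  [2·M = A+B = (17, 9)+(3, 12)]
2. M_y = 21/2  [2·M = A+B = (17, 9)+(3, 12)]
   so M = (10, 21/2)
3. C_x = 0  [C = 2·N−B = 2·(3/2, 15/2)−(3, 12)]
4. C_y = 3  [C = 2·N−B = 2·(3/2, 15/2)−(3, 12)]
   so C = (0, 3)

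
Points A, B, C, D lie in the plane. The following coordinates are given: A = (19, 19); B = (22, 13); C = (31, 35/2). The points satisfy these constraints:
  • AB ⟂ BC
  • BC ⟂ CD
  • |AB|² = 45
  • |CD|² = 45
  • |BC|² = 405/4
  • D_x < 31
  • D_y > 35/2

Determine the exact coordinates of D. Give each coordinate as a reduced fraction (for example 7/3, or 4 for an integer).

1. D_x = 28  [[BC ⟂ CD ⇒ 9x+9/2y-1431/4=0] ∩ [|D−(31, 35/2)|²=45]]
2. D_y = 47/2  [[BC ⟂ CD ⇒ 9x+9/2y-1431/4=0] ∩ [|D−(31, 35/2)|²=45]]
   so D = (28, 47/2)

D = (28, 47/2)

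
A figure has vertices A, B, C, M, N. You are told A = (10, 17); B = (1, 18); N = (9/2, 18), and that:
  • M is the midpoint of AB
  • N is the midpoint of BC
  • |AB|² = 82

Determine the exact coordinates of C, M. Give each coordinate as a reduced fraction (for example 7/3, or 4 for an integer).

1. M_x = 11/2  [2·M = A+B = (10, 17)+(1, 18)]
2. M_y = 35/2  [2·M = A+B = (10, 17)+(1, 18)]
   so M = (11/2, 35/2)
3. C_x = 8  [C = 2·N−B = 2·(9/2, 18)−(1, 18)]
4. C_y = 18  [C = 2·N−B = 2·(9/2, 18)−(1, 18)]
   so C = (8, 18)

C = (8, 18)
M = (11/2, 35/2)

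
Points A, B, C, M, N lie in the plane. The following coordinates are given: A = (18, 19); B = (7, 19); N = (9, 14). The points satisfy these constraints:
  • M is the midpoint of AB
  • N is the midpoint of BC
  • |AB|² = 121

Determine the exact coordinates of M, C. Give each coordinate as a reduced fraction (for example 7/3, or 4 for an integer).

1. M_x = 25/2  [2·M = A+B = (18, 19)+(7, 19)]
2. M_y = 19  [2·M = A+B = (18, 19)+(7, 19)]
   so M = (25/2, 19)
3. C_x = 11  [C = 2·N−B = 2·(9, 14)−(7, 19)]
4. C_y = 9  [C = 2·N−B = 2·(9, 14)−(7, 19)]
   so C = (11, 9)

M = (25/2, 19)
C = (11, 9)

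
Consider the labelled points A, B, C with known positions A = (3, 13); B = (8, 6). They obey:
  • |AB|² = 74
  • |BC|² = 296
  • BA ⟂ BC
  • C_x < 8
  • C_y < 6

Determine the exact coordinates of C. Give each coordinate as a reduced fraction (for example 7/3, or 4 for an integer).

1. C_x = -6  [[BA ⟂ BC ⇒ -5x+7y-2=0] ∩ [|C−(8, 6)|²=296]]
2. C_y = -4  [[BA ⟂ BC ⇒ -5x+7y-2=0] ∩ [|C−(8, 6)|²=296]]
   so C = (-6, -4)

C = (-6, -4)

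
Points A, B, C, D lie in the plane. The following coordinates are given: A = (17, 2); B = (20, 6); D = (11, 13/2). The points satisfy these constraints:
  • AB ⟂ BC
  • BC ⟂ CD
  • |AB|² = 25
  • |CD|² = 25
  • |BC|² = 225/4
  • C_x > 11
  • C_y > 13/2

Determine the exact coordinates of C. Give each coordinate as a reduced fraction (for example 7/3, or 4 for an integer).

1. C_x = 14  [[AB ⟂ BC ⇒ 3x+4y-84=0] ∩ [|C−(11, 13/2)|²=25]]
2. C_y = 21/2  [[AB ⟂ BC ⇒ 3x+4y-84=0] ∩ [|C−(11, 13/2)|²=25]]
   so C = (14, 21/2)

C = (14, 21/2)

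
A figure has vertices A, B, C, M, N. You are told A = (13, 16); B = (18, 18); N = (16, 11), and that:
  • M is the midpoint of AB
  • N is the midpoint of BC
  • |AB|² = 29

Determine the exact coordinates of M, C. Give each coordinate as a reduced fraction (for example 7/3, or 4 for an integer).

M = (31/2, 17)
C = (14, 4)

1. M_x = 31/2  [2·M = A+B = (13, 16)+(18, 18)]
2. M_y = 17  [2·M = A+B = (13, 16)+(18, 18)]
   so M = (31/2, 17)
3. C_x = 14  [C = 2·N−B = 2·(16, 11)−(18, 18)]
4. C_y = 4  [C = 2·N−B = 2·(16, 11)−(18, 18)]
   so C = (14, 4)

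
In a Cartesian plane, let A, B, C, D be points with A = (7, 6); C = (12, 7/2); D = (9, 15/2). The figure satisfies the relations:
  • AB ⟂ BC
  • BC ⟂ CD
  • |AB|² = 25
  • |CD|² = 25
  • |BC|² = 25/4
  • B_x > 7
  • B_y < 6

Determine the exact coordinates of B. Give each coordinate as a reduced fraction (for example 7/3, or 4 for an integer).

B = (10, 2)

1. B_x = 10  [[BC ⟂ CD ⇒ 3x-4y-22=0] ∩ [|B−(7, 6)|²=25]]
2. B_y = 2  [[BC ⟂ CD ⇒ 3x-4y-22=0] ∩ [|B−(7, 6)|²=25]]
   so B = (10, 2)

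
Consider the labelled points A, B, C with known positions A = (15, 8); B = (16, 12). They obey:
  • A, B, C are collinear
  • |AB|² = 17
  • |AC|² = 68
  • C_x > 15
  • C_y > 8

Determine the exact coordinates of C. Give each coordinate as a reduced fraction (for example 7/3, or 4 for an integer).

1. C_x = 17  [[A, B, C are collinear ⇒ -4x+1y+52=0] ∩ [|C−(15, 8)|²=68]]
2. C_y = 16  [[A, B, C are collinear ⇒ -4x+1y+52=0] ∩ [|C−(15, 8)|²=68]]
   so C = (17, 16)

C = (17, 16)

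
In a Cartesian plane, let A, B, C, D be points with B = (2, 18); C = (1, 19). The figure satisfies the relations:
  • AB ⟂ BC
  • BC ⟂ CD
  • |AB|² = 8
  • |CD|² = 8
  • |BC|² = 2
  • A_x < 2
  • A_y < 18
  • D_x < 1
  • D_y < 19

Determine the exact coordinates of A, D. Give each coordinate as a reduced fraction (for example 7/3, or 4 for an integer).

A = (0, 16)
D = (-1, 17)

1. A_x = 0  [[AB ⟂ BC ⇒ 1x-1y+16=0] ∩ [|A−(2, 18)|²=8]]
2. A_y = 16  [[AB ⟂ BC ⇒ 1x-1y+16=0] ∩ [|A−(2, 18)|²=8]]
   so A = (0, 16)
3. D_x = -1  [[BC ⟂ CD ⇒ -1x+1y-18=0] ∩ [|D−(1, 19)|²=8]]
4. D_y = 17  [[BC ⟂ CD ⇒ -1x+1y-18=0] ∩ [|D−(1, 19)|²=8]]
   so D = (-1, 17)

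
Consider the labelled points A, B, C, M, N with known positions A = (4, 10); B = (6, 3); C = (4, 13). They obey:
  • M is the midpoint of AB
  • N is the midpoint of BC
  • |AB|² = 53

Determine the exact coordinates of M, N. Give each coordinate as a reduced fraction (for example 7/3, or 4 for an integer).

M = (5, 13/2)
N = (5, 8)

1. M_x = 5  [2·M = A+B = (4, 10)+(6, 3)]
2. M_y = 13/2  [2·M = A+B = (4, 10)+(6, 3)]
   so M = (5, 13/2)
3. N_x = 5  [2·N = B+C = (6, 3)+(4, 13)]
4. N_y = 8  [2·N = B+C = (6, 3)+(4, 13)]
   so N = (5, 8)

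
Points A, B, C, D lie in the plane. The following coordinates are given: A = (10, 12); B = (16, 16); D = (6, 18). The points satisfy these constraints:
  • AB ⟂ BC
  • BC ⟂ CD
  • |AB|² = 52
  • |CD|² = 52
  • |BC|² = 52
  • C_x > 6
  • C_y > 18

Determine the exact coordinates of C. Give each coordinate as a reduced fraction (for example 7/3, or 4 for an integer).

1. C_x = 12  [[AB ⟂ BC ⇒ 6x+4y-160=0] ∩ [|C−(6, 18)|²=52]]
2. C_y = 22  [[AB ⟂ BC ⇒ 6x+4y-160=0] ∩ [|C−(6, 18)|²=52]]
   so C = (12, 22)

C = (12, 22)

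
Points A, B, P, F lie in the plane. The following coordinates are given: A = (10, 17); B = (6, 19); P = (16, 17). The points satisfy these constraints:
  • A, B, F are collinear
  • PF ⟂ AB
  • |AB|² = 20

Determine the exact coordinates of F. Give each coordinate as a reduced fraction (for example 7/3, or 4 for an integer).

1. F_x = 74/5  [[A, B, F are collinear ⇒ -2x-4y+88=0] ∩ [PF ⟂ AB ⇒ -4x+2y+30=0]]
2. F_y = 73/5  [[A, B, F are collinear ⇒ -2x-4y+88=0] ∩ [PF ⟂ AB ⇒ -4x+2y+30=0]]
   so F = (74/5, 73/5)

F = (74/5, 73/5)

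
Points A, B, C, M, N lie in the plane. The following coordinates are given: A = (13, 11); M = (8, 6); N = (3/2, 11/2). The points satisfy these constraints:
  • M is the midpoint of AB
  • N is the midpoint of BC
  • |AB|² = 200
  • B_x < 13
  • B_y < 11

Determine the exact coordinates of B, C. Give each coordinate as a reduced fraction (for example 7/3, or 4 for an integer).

1. B_x = 3  [B = 2·M−A = 2·(8, 6)−(13, 11)]
2. B_y = 1  [B = 2·M−A = 2·(8, 6)−(13, 11)]
   so B = (3, 1)
3. C_x = 0  [C = 2·N−B = 2·(3/2, 11/2)−(3, 1)]
4. C_y = 10  [C = 2·N−B = 2·(3/2, 11/2)−(3, 1)]
   so C = (0, 10)

B = (3, 1)
C = (0, 10)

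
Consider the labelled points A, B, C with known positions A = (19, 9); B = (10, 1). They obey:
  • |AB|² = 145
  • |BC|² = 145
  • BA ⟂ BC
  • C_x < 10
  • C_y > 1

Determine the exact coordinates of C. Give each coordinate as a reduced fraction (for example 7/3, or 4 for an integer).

1. C_x = 2  [[BA ⟂ BC ⇒ 9x+8y-98=0] ∩ [|C−(10, 1)|²=145]]
2. C_y = 10  [[BA ⟂ BC ⇒ 9x+8y-98=0] ∩ [|C−(10, 1)|²=145]]
   so C = (2, 10)

C = (2, 10)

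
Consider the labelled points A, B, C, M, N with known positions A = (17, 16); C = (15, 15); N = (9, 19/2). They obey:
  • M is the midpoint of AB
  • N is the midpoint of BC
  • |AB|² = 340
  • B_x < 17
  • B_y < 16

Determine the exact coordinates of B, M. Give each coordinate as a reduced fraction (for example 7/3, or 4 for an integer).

1. B_x = 3  [B = 2·N−C = 2·(9, 19/2)−(15, 15)]
2. B_y = 4  [B = 2·N−C = 2·(9, 19/2)−(15, 15)]
   so B = (3, 4)
3. M_x = 10  [2·M = A+B = (17, 16)+(3, 4)]
4. M_y = 10  [2·M = A+B = (17, 16)+(3, 4)]
   so M = (10, 10)

B = (3, 4)
M = (10, 10)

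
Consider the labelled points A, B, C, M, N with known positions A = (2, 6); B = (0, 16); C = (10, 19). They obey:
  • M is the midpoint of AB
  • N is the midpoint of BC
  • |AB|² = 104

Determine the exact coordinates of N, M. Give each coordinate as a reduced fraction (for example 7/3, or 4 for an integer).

N = (5, 35/2)
M = (1, 11)

1. M_x = 1  [2·M = A+B = (2, 6)+(0, 16)]
2. M_y = 11  [2·M = A+B = (2, 6)+(0, 16)]
   so M = (1, 11)
3. N_x = 5  [2·N = B+C = (0, 16)+(10, 19)]
4. N_y = 35/2  [2·N = B+C = (0, 16)+(10, 19)]
   so N = (5, 35/2)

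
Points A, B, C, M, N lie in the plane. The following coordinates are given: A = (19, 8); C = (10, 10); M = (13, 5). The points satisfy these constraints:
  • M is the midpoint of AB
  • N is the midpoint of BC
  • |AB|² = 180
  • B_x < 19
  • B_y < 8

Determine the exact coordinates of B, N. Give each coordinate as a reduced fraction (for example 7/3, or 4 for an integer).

1. B_x = 7  [B = 2·M−A = 2·(13, 5)−(19, 8)]
2. B_y = 2  [B = 2·M−A = 2·(13, 5)−(19, 8)]
   so B = (7, 2)
3. N_x = 17/2  [2·N = B+C = (7, 2)+(10, 10)]
4. N_y = 6  [2·N = B+C = (7, 2)+(10, 10)]
   so N = (17/2, 6)

B = (7, 2)
N = (17/2, 6)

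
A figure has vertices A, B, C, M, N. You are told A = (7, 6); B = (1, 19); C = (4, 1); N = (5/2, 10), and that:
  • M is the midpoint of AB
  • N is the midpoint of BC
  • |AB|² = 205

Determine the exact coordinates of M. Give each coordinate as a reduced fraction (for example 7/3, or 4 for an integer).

M = (4, 25/2)

1. M_x = 4  [2·M = A+B = (7, 6)+(1, 19)]
2. M_y = 25/2  [2·M = A+B = (7, 6)+(1, 19)]
   so M = (4, 25/2)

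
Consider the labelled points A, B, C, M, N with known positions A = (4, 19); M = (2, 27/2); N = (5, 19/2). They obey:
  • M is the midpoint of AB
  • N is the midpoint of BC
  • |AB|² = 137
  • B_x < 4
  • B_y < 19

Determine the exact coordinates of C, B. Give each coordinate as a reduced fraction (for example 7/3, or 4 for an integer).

1. B_x = 0  [B = 2·M−A = 2·(2, 27/2)−(4, 19)]
2. B_y = 8  [B = 2·M−A = 2·(2, 27/2)−(4, 19)]
   so B = (0, 8)
3. C_x = 10  [C = 2·N−B = 2·(5, 19/2)−(0, 8)]
4. C_y = 11  [C = 2·N−B = 2·(5, 19/2)−(0, 8)]
   so C = (10, 11)

C = (10, 11)
B = (0, 8)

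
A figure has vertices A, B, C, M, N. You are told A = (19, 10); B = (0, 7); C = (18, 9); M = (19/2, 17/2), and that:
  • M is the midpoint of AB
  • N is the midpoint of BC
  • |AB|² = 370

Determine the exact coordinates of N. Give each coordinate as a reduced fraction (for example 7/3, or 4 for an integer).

N = (9, 8)

1. N_x = 9  [2·N = B+C = (0, 7)+(18, 9)]
2. N_y = 8  [2·N = B+C = (0, 7)+(18, 9)]
   so N = (9, 8)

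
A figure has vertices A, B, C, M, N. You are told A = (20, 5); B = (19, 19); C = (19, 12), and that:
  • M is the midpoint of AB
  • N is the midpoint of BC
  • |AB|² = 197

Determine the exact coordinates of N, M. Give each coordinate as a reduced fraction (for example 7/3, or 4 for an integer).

1. M_x = 39/2  [2·M = A+B = (20, 5)+(19, 19)]
2. M_y = 12  [2·M = A+B = (20, 5)+(19, 19)]
   so M = (39/2, 12)
3. N_x = 19  [2·N = B+C = (19, 19)+(19, 12)]
4. N_y = 31/2  [2·N = B+C = (19, 19)+(19, 12)]
   so N = (19, 31/2)

N = (19, 31/2)
M = (39/2, 12)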